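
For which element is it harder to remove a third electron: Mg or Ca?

After 2 electrons have been removed, what remains? Mg²⁺ is the bare [Ne] core; Ca²⁺ is the bare [Ar] core.
All of these are removing an electron from a noble-gas core or deeper; the smaller core (lower principal quantum number) is held far more tightly, and within a period the higher nuclear charge binds the same core more tightly.
Approximate IE_3 values (kJ/mol): Mg 7733, Ca 4912.
Hence IE_3: Ca < Mg.

Mg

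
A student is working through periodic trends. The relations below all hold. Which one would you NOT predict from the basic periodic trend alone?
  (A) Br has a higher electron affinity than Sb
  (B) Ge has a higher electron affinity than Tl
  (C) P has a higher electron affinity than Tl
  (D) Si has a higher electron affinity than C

(D)

The general trend: electron affinity increases across a period and decreases down a group.
(A) Br (period 4, group 17) vs Sb (period 5, group 15): the stated order agrees with the simple trend.
(B) Ge (period 4, group 14) vs Tl (period 6, group 13): the stated order agrees with the simple trend.
(C) P (period 3, group 15) vs Tl (period 6, group 13): the stated order agrees with the simple trend.
(D) Si (period 3, group 14) vs C (period 2, group 14): the stated order contradicts the simple trend.
The exception is (D): Si's larger, more diffuse 3p orbitals accept an added electron slightly more readily than C's compact 2p.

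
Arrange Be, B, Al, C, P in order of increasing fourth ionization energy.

P < C < Al < Be < B

After 3 electrons have been removed, what remains? Be³⁺ is already 1 electron into the core; B³⁺ is the bare [He] core; Al³⁺ is the bare [Ne] core; C³⁺ still has 1 valence electron; P³⁺ still has 2 valence electrons.
Pulling an electron out of a noble-gas core costs far more than removing a remaining valence electron, so Al, Be and B sit at the high end of IE_4.
Valence configurations: C³⁺ [He]2s¹, P³⁺ [Ne]3s².
Approximate IE_4 values (kJ/mol): Be 21007, B 25026, Al 11577, C 6223, P 4964.
Overall IE_4 order: P < C < Al < Be < B.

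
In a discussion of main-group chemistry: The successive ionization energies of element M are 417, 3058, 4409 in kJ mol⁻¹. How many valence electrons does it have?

Look for the largest jump between consecutive ionization energies: IE2/IE1 ≈ 7.3, far larger than any earlier ratio.
That jump marks the point where a core electron is being removed. So the atom has 1 valence electron.

1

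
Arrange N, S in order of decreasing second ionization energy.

N > S

The second ionization energy removes an electron from the +1 ion. For each element: N⁺ still has 4 valence electrons; S⁺ still has 5 valence electrons.
All are still removing valence electrons, so compare the +1 ions as you would atoms: IE_2 generally rises across a period (higher Z_eff) and falls down a group (larger shell), subject to the usual subshell exceptions.
Valence configurations: N⁺ [He]2s²2p², S⁺ [Ne]3s²3p³.
The numbers (kJ/mol): N 2856, S 2252.
So the second ionization energies run S < N.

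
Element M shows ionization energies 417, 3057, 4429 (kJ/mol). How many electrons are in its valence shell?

1

Look for the largest jump between consecutive ionization energies: IE2/IE1 ≈ 7.3, far larger than any earlier ratio.
That jump marks the point where a core electron is being removed. So the atom has 1 valence electron.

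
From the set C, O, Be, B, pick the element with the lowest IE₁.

Be is in period 2, group 2; B is in period 2, group 13; C is in period 2, group 14; O is in period 2, group 16.
Removing the outermost electron gets harder across a period and easier down a group.
All lie in period 2; the across-period trend (first ionization energy increases left to right) applies, with the exception below.
Note the exception: Be has a higher first ionization energy than B, contrary to the simple trend — removing B's lone 2p electron is easier than breaking Be's filled 2s².
For reference (kJ/mol): Be 900, B 801, C 1086, O 1314.
The lowest IE₁ among these belongs to B.

B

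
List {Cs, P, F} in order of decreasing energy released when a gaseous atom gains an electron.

F is in period 2, group 17; P is in period 3, group 15; Cs is in period 6, group 1.
Atoms with high Z_eff and room in the valence shell (especially the halogens) have the most exothermic electron affinities.
These span different periods and groups, so the two trends combine.
P > Cs: both effects reinforce here, so P is clearly the higher of the two.
F > P: relative to P, both the across-period and down-group shifts push F's electron affinity up.
Tabulated electron affinity (kJ/mol): F 328, P 72, Cs 46.
So from highest to lowest: F > P > Cs.

F, P, Cs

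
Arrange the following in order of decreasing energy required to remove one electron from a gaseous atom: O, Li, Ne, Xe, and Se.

Li is in period 2, group 1; O is in period 2, group 16; Ne is in period 2, group 18; Se is in period 4, group 16; Xe is in period 5, group 18.
IE₁ increases left→right with effective nuclear charge and decreases top→bottom as the valence shell moves farther out.
These span different periods and groups, so the two trends combine.
Se > Li: the two effects oppose for this pair; the across-period effect wins (941 vs 520 kJ/mol).
Xe > Se: the two effects oppose for this pair; the across-period effect wins (1170 vs 941 kJ/mol).
O > Xe: the two effects oppose for this pair; the down-group effect wins (1314 vs 1170 kJ/mol).
Ne > O: both are in period 2; the period trend gives Ne the larger value.
For reference (kJ/mol): Li 520, O 1314, Ne 2081, Se 941, Xe 1170.
So from highest to lowest: Ne > O > Xe > Se > Li.

Ne, O, Xe, Se, Li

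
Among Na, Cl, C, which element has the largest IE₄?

Na

IE_4 is the cost of taking one more electron from the +3 cation: Na³⁺ is already 2 electrons into the core; Cl³⁺ still has 4 valence electrons; C³⁺ still has 1 valence electron.
Pulling an electron out of a noble-gas core costs far more than removing a remaining valence electron, so Na sits at the high end of IE_4.
Valence configurations: Cl³⁺ [Ne]3s²3p², C³⁺ [He]2s¹.
Approximate IE_4 values (kJ/mol): Na 9543, Cl 5159, C 6223.
Putting it together, IE_4: Cl < C < Na.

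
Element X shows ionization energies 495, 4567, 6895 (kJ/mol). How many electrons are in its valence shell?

Look for the largest jump between consecutive ionization energies: IE2/IE1 ≈ 9.2, far larger than any earlier ratio.
That jump marks the point where a core electron is being removed. So the atom has 1 valence electron.

1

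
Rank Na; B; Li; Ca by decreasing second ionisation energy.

Li > Na > B > Ca

IE_2 is the cost of taking one more electron from the +1 cation: Na⁺ is the bare [Ne] core; B⁺ still has 2 valence electrons; Li⁺ is the bare [He] core; Ca⁺ still has 1 valence electron.
Core electrons are held far more tightly than valence electrons, so Na and Li top the IE_2 order.
Valence configurations: B⁺ [He]2s², Ca⁺ [Ar]4s¹.
Tabulated IE_2 (kJ/mol): Na 4562, B 2427, Li 7298, Ca 1145.
Hence IE_2: Ca < B < Na < Li.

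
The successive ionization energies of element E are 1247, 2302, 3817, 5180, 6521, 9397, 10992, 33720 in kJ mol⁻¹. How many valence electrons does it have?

7

Look for the largest jump between consecutive ionization energies: IE8/IE7 ≈ 3.1, far larger than any earlier ratio.
That jump marks the point where a core electron is being removed. So the atom has 7 valence electrons.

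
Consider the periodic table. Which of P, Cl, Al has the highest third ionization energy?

After 2 electrons have been removed, what remains? P²⁺ still has 3 valence electrons; Cl²⁺ still has 5 valence electrons; Al²⁺ still has 1 valence electron.
All are still removing valence electrons, so compare the +2 ions as you would atoms: IE_3 generally rises across a period (higher Z_eff) and falls down a group (larger shell), subject to the usual subshell exceptions.
Valence configurations: P²⁺ [Ne]3s²3p¹, Cl²⁺ [Ne]3s²3p³, Al²⁺ [Ne]3s¹.
Approximate IE_3 values (kJ/mol): P 2914, Cl 3822, Al 2745.
Hence IE_3: Al < P < Cl.

Cl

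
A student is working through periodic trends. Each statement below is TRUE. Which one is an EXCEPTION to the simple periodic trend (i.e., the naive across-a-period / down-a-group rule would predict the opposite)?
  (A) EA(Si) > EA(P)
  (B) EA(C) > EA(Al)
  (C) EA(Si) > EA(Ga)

The general trend: electron affinity increases across a period and decreases down a group.
(A) Si (period 3, group 14) vs P (period 3, group 15): the stated order contradicts the simple trend.
(B) C (period 2, group 14) vs Al (period 3, group 13): the stated order agrees with the simple trend.
(C) Si (period 3, group 14) vs Ga (period 4, group 13): the stated order agrees with the simple trend.
The exception is (A): adding an electron to P's half-filled 3p³ is unfavourable, so Si (3p²) has the more exothermic EA.

(A)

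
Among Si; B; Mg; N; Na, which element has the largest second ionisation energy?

Na

Consider each +1 ion: Si⁺ still has 3 valence electrons; B⁺ still has 2 valence electrons; Mg⁺ still has 1 valence electron; N⁺ still has 4 valence electrons; Na⁺ is the bare [Ne] core.
Breaking into a closed-shell core is much more expensive than removing a leftover valence electron — Na has the largest IE_2 here.
Valence configurations: Si⁺ [Ne]3s²3p¹, B⁺ [He]2s², Mg⁺ [Ne]3s¹, N⁺ [He]2s²2p².
The numbers (kJ/mol): Si 1577, B 2427, Mg 1451, N 2856, Na 4562.
So the second ionization energies run Mg < Si < B < N < Na.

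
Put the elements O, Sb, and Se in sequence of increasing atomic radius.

O < Se < Sb

O is in period 2, group 16; Se is in period 4, group 16; Sb is in period 5, group 15.
Radius decreases left→right (rising Z_eff, same n) and increases top→bottom (higher n).
Here both period and group differ, so the two effects have to be weighed against each other.
Se > O: they share group 16; the group trend gives Se the larger value.
Sb > Se: relative to Se, both the across-period and down-group shifts push Sb's atomic radius up.
Approximate values (pm): O 63, Se 116, Sb 140.
So from smallest to largest: O < Se < Sb.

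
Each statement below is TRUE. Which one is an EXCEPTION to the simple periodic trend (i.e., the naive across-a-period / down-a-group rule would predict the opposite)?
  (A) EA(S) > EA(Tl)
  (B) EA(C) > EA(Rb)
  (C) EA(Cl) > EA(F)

The general trend: electron affinity increases across a period and decreases down a group.
(A) S (period 3, group 16) vs Tl (period 6, group 13): the stated order agrees with the simple trend.
(B) C (period 2, group 14) vs Rb (period 5, group 1): the stated order agrees with the simple trend.
(C) Cl (period 3, group 17) vs F (period 2, group 17): the stated order contradicts the simple trend.
The exception is (C): F's small 2p subshell makes the incoming electron feel strong e⁻–e⁻ repulsion, so Cl actually releases more energy on gaining an electron.

(C)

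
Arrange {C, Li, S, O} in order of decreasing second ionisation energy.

Li > O > C > S

After 1 electron has been removed, what remains? C⁺ still has 3 valence electrons; Li⁺ is the bare [He] core; S⁺ still has 5 valence electrons; O⁺ still has 5 valence electrons.
Breaking into a closed-shell core is much more expensive than removing a leftover valence electron — Li has the largest IE_2 here.
Valence configurations: C⁺ [He]2s²2p¹, S⁺ [Ne]3s²3p³, O⁺ [He]2s²2p³.
Approximate IE_2 values (kJ/mol): C 2353, Li 7298, S 2252, O 3388.
Putting it together, IE_2: S < C < O < Li.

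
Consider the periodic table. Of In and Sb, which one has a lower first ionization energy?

In

In is in period 5, group 13; Sb is in period 5, group 15.
Removing the outermost electron gets harder across a period and easier down a group.
All lie in period 5, so first ionization energy increases left to right.
So In has the lower first ionization energy (In < Sb).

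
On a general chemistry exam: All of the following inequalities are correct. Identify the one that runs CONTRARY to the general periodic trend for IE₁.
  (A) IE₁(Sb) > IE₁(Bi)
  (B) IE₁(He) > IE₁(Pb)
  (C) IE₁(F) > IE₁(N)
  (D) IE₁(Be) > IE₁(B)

(D)

The general trend: IE₁ increases across a period and decreases down a group.
(A) Sb (period 5, group 15) vs Bi (period 6, group 15): the stated order agrees with the simple trend.
(B) He (period 1, group 18) vs Pb (period 6, group 14): the stated order agrees with the simple trend.
(C) F (period 2, group 17) vs N (period 2, group 15): the stated order agrees with the simple trend.
(D) Be (period 2, group 2) vs B (period 2, group 13): the stated order contradicts the simple trend.
The exception is (D): removing B's lone 2p electron is easier than breaking Be's filled 2s².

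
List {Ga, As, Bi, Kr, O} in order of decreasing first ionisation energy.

First ionization energy rises across a period (greater Z_eff holds electrons more tightly) and falls down a group (valence electrons are farther from the nucleus).
Neither a single period nor a single group — weigh both effects.
Bi > Ga: period and group pull opposite ways; the across-period shift dominates (703 vs 579 kJ/mol).
As > Bi: As sits above Bi in group 15, so the down-group effect alone puts As higher.
O > As: relative to As, both the across-period and down-group shifts push O's first ionization energy up.
Kr > O: the two effects oppose for this pair; the across-period effect wins (1351 vs 1314 kJ/mol).
For reference (kJ/mol): O 1314, Ga 579, As 947, Kr 1351, Bi 703.
So from highest to lowest: Kr > O > As > Bi > Ga.

Kr > O > As > Bi > Ga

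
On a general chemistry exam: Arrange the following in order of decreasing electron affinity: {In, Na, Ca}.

Na > In > Ca

Na is in period 3, group 1; Ca is in period 4, group 2; In is in period 5, group 13.
Adding an electron releases more energy for atoms nearer the top right (short of the noble gases).
A diagonal step moves right (one effect) and down (the opposite effect) at once.
In > Ca: the two effects oppose for this pair; the across-period effect wins (29 vs 2 kJ/mol).
Na > In: the two effects oppose for this pair; the down-group effect wins (53 vs 29 kJ/mol).
Approximate values (kJ/mol): Na 53, Ca 2, In 29.
So from highest to lowest: Na > In > Ca.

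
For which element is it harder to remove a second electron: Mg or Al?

IE_2 is the cost of taking one more electron from the +1 cation: Mg⁺ still has 1 valence electron; Al⁺ still has 2 valence electrons.
All are still removing valence electrons, so compare the +1 ions as you would atoms: IE_2 generally rises across a period (higher Z_eff) and falls down a group (larger shell), subject to the usual subshell exceptions.
Valence configurations: Mg⁺ [Ne]3s¹, Al⁺ [Ne]3s².
Tabulated IE_2 (kJ/mol): Mg 1451, Al 1817.
Overall IE_2 order: Mg < Al.

Al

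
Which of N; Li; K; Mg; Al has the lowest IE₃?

Al

After 2 electrons have been removed, what remains? N²⁺ still has 3 valence electrons; Li²⁺ is already 1 electron into the core; K²⁺ is already 1 electron into the core; Mg²⁺ is the bare [Ne] core; Al²⁺ still has 1 valence electron.
Usually core removal costs more than valence removal, but here the competition is close: a tightly held n=2 valence electron can cost more to remove than an n=3 core electron, so the actual values have to decide it.
Valence configurations: N²⁺ [He]2s²2p¹, Al²⁺ [Ne]3s¹.
Tabulated IE_3 (kJ/mol): N 4578, Li 11815, K 4420, Mg 7733, Al 2745.
Hence IE_3: Al < K < N < Mg < Li.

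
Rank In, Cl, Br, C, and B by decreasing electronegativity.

B is in period 2, group 13; C is in period 2, group 14; Cl is in period 3, group 17; Br is in period 4, group 17; In is in period 5, group 13.
Atoms toward the upper right of the periodic table pull bonding electrons most strongly.
These span different periods and groups, so the two trends combine.
B > In: B sits above In in group 13, so the down-group effect alone puts B higher.
C > B: both are in period 2; the period trend gives C the larger value.
Br > C: the two effects oppose for this pair; the across-period effect wins (2.96 vs 2.55).
Cl > Br: they share group 17; the group trend gives Cl the larger value.
Approximate values (Pauling): B 2.04, C 2.55, Cl 3.16, Br 2.96, In 1.78.
So from highest to lowest: Cl > Br > C > B > In.

Cl, Br, C, B, In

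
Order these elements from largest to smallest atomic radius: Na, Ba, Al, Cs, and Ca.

Atomic radius shrinks across a period as nuclear charge pulls the same shell inward, and grows down a group as new shells are added.
These span different periods and groups, so the two trends combine.
Na > Al: both are in period 3; the period trend gives Na the larger value.
Ca > Na: period and group pull opposite ways; the down-group shift dominates (171 vs 155 pm).
Ba > Ca: Ba sits below Ca in group 2, so the down-group effect alone puts Ba larger.
Cs > Ba: Cs lies to the left of Ba in period 6, so the across-period effect alone puts Cs larger.
For reference (pm): Na 155, Al 126, Ca 171, Cs 232, Ba 196.
So from largest to smallest: Cs > Ba > Ca > Na > Al.

Cs, Ba, Ca, Na, Al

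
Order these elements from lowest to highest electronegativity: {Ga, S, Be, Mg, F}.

Be is in period 2, group 2; F is in period 2, group 17; Mg is in period 3, group 2; S is in period 3, group 16; Ga is in period 4, group 13.
Smaller atoms with higher effective nuclear charge are more electronegative.
Neither a single period nor a single group — weigh both effects.
Be > Mg: they share group 2; the group trend gives Be the larger value.
Ga > Be: the two effects oppose for this pair; the across-period effect wins (1.81 vs 1.57).
S > Ga: relative to Ga, both the across-period and down-group shifts push S's electronegativity up.
F > S: relative to S, both the across-period and down-group shifts push F's electronegativity up.
For reference (Pauling): Be 1.57, F 3.98, Mg 1.31, S 2.58, Ga 1.81.
So from lowest to highest: Mg < Be < Ga < S < F.

Mg < Be < Ga < S < F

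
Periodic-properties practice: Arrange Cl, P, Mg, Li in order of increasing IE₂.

Mg, P, Cl, Li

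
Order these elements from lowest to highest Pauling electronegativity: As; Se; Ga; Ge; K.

K < Ga < Ge < As < Se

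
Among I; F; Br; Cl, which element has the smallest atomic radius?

F is in period 2, group 17; Cl is in period 3, group 17; Br is in period 4, group 17; I is in period 5, group 17.
Atomic radius shrinks across a period as nuclear charge pulls the same shell inward, and grows down a group as new shells are added.
All are in group 17, so atomic radius increases down the group.
The smallest atomic radius among these belongs to F.

F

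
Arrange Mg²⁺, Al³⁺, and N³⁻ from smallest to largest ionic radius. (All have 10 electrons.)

All of these have 10 electrons, so size is governed by nuclear charge alone: the more protons, the stronger the pull on the same electron cloud, and the smaller the ion.
Nuclear charges: Al³⁺ (Z=13), Mg²⁺ (Z=12), N³⁻ (Z=7).
Smallest to largest: Al³⁺ < Mg²⁺ < N³⁻.

Al³⁺ < Mg²⁺ < N³⁻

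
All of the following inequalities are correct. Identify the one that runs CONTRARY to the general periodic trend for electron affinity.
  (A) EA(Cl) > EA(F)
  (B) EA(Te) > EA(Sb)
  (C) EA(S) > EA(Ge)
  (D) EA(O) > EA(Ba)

The general trend: electron affinity increases across a period and decreases down a group.
(A) Cl (period 3, group 17) vs F (period 2, group 17): the stated order contradicts the simple trend.
(B) Te (period 5, group 16) vs Sb (period 5, group 15): the stated order agrees with the simple trend.
(C) S (period 3, group 16) vs Ge (period 4, group 14): the stated order agrees with the simple trend.
(D) O (period 2, group 16) vs Ba (period 6, group 2): the stated order agrees with the simple trend.
The exception is (A): F's small 2p subshell makes the incoming electron feel strong e⁻–e⁻ repulsion, so Cl actually releases more energy on gaining an electron.

(A)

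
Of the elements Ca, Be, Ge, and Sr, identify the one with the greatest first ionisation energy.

Be is in period 2, group 2; Ca is in period 4, group 2; Ge is in period 4, group 14; Sr is in period 5, group 2.
IE₁ increases left→right with effective nuclear charge and decreases top→bottom as the valence shell moves farther out.
Neither a single period nor a single group — weigh both effects.
Ca > Sr: Ca sits above Sr in group 2, so the down-group effect alone puts Ca higher.
Ge > Ca: Ge lies to the right of Ca in period 4, so the across-period effect alone puts Ge higher.
Be > Ge: the two effects oppose for this pair; the down-group effect wins (900 vs 762 kJ/mol).
For reference (kJ/mol): Be 900, Ca 590, Ge 762, Sr 550.
The greatest first ionisation energy among these belongs to Be.

Be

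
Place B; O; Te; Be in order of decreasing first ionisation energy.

O > Be > Te > B

Across a period the outer electron is held more tightly (higher IE₁); down a group it sits in a higher shell, more shielded, and comes off more easily.
Neither a single period nor a single group — weigh both effects.
Te > B: the two effects oppose for this pair; the across-period effect wins (869 vs 801 kJ/mol).
Be > Te: period and group pull opposite ways; the down-group shift dominates (900 vs 869 kJ/mol).
O > Be: both are in period 2; the period trend gives O the larger value.
Note the exception: Be has a higher first ionization energy than B, contrary to the simple trend — removing B's lone 2p electron is easier than breaking Be's filled 2s².
Tabulated first ionization energy (kJ/mol): Be 900, B 801, O 1314, Te 869.
So from highest to lowest: O > Be > Te > B.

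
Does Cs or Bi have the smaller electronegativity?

Cs is in period 6, group 1; Bi is in period 6, group 15.
Atoms toward the upper right of the periodic table pull bonding electrons most strongly.
All lie in period 6, so electronegativity increases left to right.
So Cs has the smaller electronegativity (Cs < Bi).

Cs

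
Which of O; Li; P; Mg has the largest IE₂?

Li

The second ionization energy removes an electron from the +1 ion. For each element: O⁺ still has 5 valence electrons; Li⁺ is the bare [He] core; P⁺ still has 4 valence electrons; Mg⁺ still has 1 valence electron.
Pulling an electron out of a noble-gas core costs far more than removing a remaining valence electron, so Li sits at the high end of IE_2.
Valence configurations: O⁺ [He]2s²2p³, P⁺ [Ne]3s²3p², Mg⁺ [Ne]3s¹.
Tabulated IE_2 (kJ/mol): O 3388, Li 7298, P 1907, Mg 1451.
So the second ionization energies run Mg < P < O < Li.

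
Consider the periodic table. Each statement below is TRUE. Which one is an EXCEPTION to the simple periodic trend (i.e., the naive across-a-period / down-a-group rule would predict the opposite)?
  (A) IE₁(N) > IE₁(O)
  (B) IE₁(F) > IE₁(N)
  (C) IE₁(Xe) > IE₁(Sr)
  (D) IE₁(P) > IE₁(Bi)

(A)

The general trend: IE₁ increases across a period and decreases down a group.
(A) N (period 2, group 15) vs O (period 2, group 16): the stated order contradicts the simple trend.
(B) F (period 2, group 17) vs N (period 2, group 15): the stated order agrees with the simple trend.
(C) Xe (period 5, group 18) vs Sr (period 5, group 2): the stated order agrees with the simple trend.
(D) P (period 3, group 15) vs Bi (period 6, group 15): the stated order agrees with the simple trend.
The exception is (A): pairing an electron in O's 2p⁴ costs repulsion energy, so O ionizes more easily than half-filled N (2p³).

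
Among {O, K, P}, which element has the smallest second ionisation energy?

P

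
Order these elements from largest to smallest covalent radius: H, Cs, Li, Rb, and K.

Cs > Rb > K > Li > H

Across a period the added protons contract the valence shell; down a group each new principal shell makes the atom larger.
All are in group 1, so atomic radius increases down the group.
So from largest to smallest: Cs > Rb > K > Li > H.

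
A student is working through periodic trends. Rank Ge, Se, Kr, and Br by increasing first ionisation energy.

Ge < Se < Br < Kr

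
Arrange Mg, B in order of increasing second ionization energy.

Consider each +1 ion: Mg⁺ still has 1 valence electron; B⁺ still has 2 valence electrons.
All are still removing valence electrons, so compare the +1 ions as you would atoms: IE_2 generally rises across a period (higher Z_eff) and falls down a group (larger shell), subject to the usual subshell exceptions.
Valence configurations: Mg⁺ [Ne]3s¹, B⁺ [He]2s².
Tabulated IE_2 (kJ/mol): Mg 1451, B 2427.
So the second ionization energies run Mg < B.

Mg, B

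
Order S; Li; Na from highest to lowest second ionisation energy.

Li > Na > S

After 1 electron has been removed, what remains? S⁺ still has 5 valence electrons; Li⁺ is the bare [He] core; Na⁺ is the bare [Ne] core.
Pulling an electron out of a noble-gas core costs far more than removing a remaining valence electron, so Na and Li sit at the high end of IE_2.
Approximate IE_2 values (kJ/mol): S 2252, Li 7298, Na 4562.
Overall IE_2 order: S < Na < Li.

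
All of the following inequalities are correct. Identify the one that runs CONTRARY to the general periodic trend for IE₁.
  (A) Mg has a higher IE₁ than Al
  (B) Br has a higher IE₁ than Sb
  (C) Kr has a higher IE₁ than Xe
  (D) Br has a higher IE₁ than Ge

(A)

The general trend: IE₁ increases across a period and decreases down a group.
(A) Mg (period 3, group 2) vs Al (period 3, group 13): the stated order contradicts the simple trend.
(B) Br (period 4, group 17) vs Sb (period 5, group 15): the stated order agrees with the simple trend.
(C) Kr (period 4, group 18) vs Xe (period 5, group 18): the stated order agrees with the simple trend.
(D) Br (period 4, group 17) vs Ge (period 4, group 14): the stated order agrees with the simple trend.
The exception is (A): Al's single 3p electron is easier to remove than one from Mg's filled 3s².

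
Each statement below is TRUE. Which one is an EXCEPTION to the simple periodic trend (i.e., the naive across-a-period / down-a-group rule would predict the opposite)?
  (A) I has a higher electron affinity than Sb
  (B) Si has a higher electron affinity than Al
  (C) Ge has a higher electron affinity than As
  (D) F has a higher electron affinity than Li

(C)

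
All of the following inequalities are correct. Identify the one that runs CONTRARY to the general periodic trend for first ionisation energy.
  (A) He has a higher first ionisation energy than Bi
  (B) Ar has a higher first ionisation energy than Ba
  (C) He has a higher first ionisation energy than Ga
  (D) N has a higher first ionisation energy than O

The general trend: first ionisation energy increases across a period and decreases down a group.
(A) He (period 1, group 18) vs Bi (period 6, group 15): the stated order agrees with the simple trend.
(B) Ar (period 3, group 18) vs Ba (period 6, group 2): the stated order agrees with the simple trend.
(C) He (period 1, group 18) vs Ga (period 4, group 13): the stated order agrees with the simple trend.
(D) N (period 2, group 15) vs O (period 2, group 16): the stated order contradicts the simple trend.
The exception is (D): pairing an electron in O's 2p⁴ costs repulsion energy, so O ionizes more easily than half-filled N (2p³).

(D)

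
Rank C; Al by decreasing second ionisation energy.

After 1 electron has been removed, what remains? C⁺ still has 3 valence electrons; Al⁺ still has 2 valence electrons.
All are still removing valence electrons, so compare the +1 ions as you would atoms: IE_2 generally rises across a period (higher Z_eff) and falls down a group (larger shell), subject to the usual subshell exceptions.
Valence configurations: C⁺ [He]2s²2p¹, Al⁺ [Ne]3s².
Tabulated IE_2 (kJ/mol): C 2353, Al 1817.
So the second ionization energies run Al < C.

C, Al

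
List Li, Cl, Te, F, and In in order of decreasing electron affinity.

Li is in period 2, group 1; F is in period 2, group 17; Cl is in period 3, group 17; In is in period 5, group 13; Te is in period 5, group 16.
Atoms with high Z_eff and room in the valence shell (especially the halogens) have the most exothermic electron affinities.
Here both period and group differ, so the two effects have to be weighed against each other.
Li > In: period and group pull opposite ways; the down-group shift dominates (60 vs 29 kJ/mol).
Te > Li: period and group pull opposite ways; the across-period shift dominates (190 vs 60 kJ/mol).
F > Te: relative to Te, both the across-period and down-group shifts push F's electron affinity up.
Cl > F: this pair runs against the simple trend — see the exception note.
Note the exception: Cl has a higher electron affinity than F, contrary to the simple trend — F's small 2p subshell makes the incoming electron feel strong e⁻–e⁻ repulsion, so Cl actually releases more energy on gaining an electron.
Approximate values (kJ/mol): Li 60, F 328, Cl 349, In 29, Te 190.
So from highest to lowest: Cl > F > Te > Li > In.

Cl > F > Te > Li > In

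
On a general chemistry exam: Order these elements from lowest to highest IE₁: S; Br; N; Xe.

S < Br < Xe < N

N is in period 2, group 15; S is in period 3, group 16; Br is in period 4, group 17; Xe is in period 5, group 18.
First ionization energy rises across a period (greater Z_eff holds electrons more tightly) and falls down a group (valence electrons are farther from the nucleus).
These sit on a diagonal, where the across-period and down-group effects partly cancel.
Br > S: period and group pull opposite ways; the across-period shift dominates (1140 vs 1000 kJ/mol).
Xe > Br: period and group pull opposite ways; the across-period shift dominates (1170 vs 1140 kJ/mol).
N > Xe: period and group pull opposite ways; the down-group shift dominates (1402 vs 1170 kJ/mol).
Tabulated first ionization energy (kJ/mol): N 1402, S 1000, Br 1140, Xe 1170.
So from lowest to highest: S < Br < Xe < N.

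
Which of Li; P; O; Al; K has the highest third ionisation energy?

Li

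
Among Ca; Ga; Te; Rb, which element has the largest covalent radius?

Radius decreases left→right (rising Z_eff, same n) and increases top→bottom (higher n).
Here both period and group differ, so the two effects have to be weighed against each other.
Te > Ga: the two effects oppose for this pair; the down-group effect wins (136 vs 124 pm).
Ca > Te: the two effects oppose for this pair; the across-period effect wins (171 vs 136 pm).
Rb > Ca: relative to Ca, both the across-period and down-group shifts push Rb's atomic radius up.
Tabulated atomic radius (pm): Ca 171, Ga 124, Rb 210, Te 136.
The largest covalent radius among these belongs to Rb.

Rb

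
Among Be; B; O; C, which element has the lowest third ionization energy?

B

IE_3 is the cost of taking one more electron from the +2 cation: Be²⁺ is the bare [He] core; B²⁺ still has 1 valence electron; O²⁺ still has 4 valence electrons; C²⁺ still has 2 valence electrons.
Pulling an electron out of a noble-gas core costs far more than removing a remaining valence electron, so Be sits at the high end of IE_3.
Valence configurations: B²⁺ [He]2s¹, O²⁺ [He]2s²2p², C²⁺ [He]2s².
The numbers (kJ/mol): Be 14849, B 3660, O 5300, C 4620.
Putting it together, IE_3: B < C < O < Be.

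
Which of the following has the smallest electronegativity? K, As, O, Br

Atoms toward the upper right of the periodic table pull bonding electrons most strongly.
These span different periods and groups, so the two trends combine.
As > K: As lies to the right of K in period 4, so the across-period effect alone puts As higher.
Br > As: both are in period 4; the period trend gives Br the larger value.
O > Br: period and group pull opposite ways; the down-group shift dominates (3.44 vs 2.96).
For reference (Pauling): O 3.44, K 0.82, As 2.18, Br 2.96.
The smallest electronegativity among these belongs to K.

K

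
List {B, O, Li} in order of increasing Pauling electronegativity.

Atoms toward the upper right of the periodic table pull bonding electrons most strongly.
All lie in period 2, so electronegativity increases left to right.
So from lowest to highest: Li < B < O.

Li < B < O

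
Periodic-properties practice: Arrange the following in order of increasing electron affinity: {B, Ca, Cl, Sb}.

B is in period 2, group 13; Cl is in period 3, group 17; Ca is in period 4, group 2; Sb is in period 5, group 15.
Atoms with high Z_eff and room in the valence shell (especially the halogens) have the most exothermic electron affinities.
Here both period and group differ, so the two effects have to be weighed against each other.
B > Ca: relative to Ca, both the across-period and down-group shifts push B's electron affinity up.
Sb > B: period and group pull opposite ways; the across-period shift dominates (103 vs 27 kJ/mol).
Cl > Sb: relative to Sb, both the across-period and down-group shifts push Cl's electron affinity up.
For reference (kJ/mol): B 27, Cl 349, Ca 2, Sb 103.
So from lowest to highest: Ca < B < Sb < Cl.

Ca < B < Sb < Cl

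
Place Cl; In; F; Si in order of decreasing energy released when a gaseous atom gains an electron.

Adding an electron releases more energy for atoms nearer the top right (short of the noble gases).
Here both period and group differ, so the two effects have to be weighed against each other.
Si > In: both effects reinforce here, so Si is clearly the higher of the two.
F > Si: both effects reinforce here, so F is clearly the higher of the two.
Cl > F: this pair runs against the simple trend — see the exception note.
Note the exception: Cl has a higher electron affinity than F, contrary to the simple trend — F's small 2p subshell makes the incoming electron feel strong e⁻–e⁻ repulsion, so Cl actually releases more energy on gaining an electron.
Approximate values (kJ/mol): F 328, Si 134, Cl 349, In 29.
So from highest to lowest: Cl > F > Si > In.

Cl, F, Si, In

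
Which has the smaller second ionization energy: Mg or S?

Mg

After 1 electron has been removed, what remains? Mg⁺ still has 1 valence electron; S⁺ still has 5 valence electrons.
All are still removing valence electrons, so compare the +1 ions as you would atoms: IE_2 generally rises across a period (higher Z_eff) and falls down a group (larger shell), subject to the usual subshell exceptions.
Valence configurations: Mg⁺ [Ne]3s¹, S⁺ [Ne]3s²3p³.
Tabulated IE_2 (kJ/mol): Mg 1451, S 2252.
Putting it together, IE_2: Mg < S.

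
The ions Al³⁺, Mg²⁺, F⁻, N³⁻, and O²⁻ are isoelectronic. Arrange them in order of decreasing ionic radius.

N³⁻, O²⁻, F⁻, Mg²⁺, Al³⁺

All of these have 10 electrons, so size is governed by nuclear charge alone: the more protons, the stronger the pull on the same electron cloud, and the smaller the ion.
Nuclear charges: Al³⁺ (Z=13), Mg²⁺ (Z=12), F⁻ (Z=9), O²⁻ (Z=8), N³⁻ (Z=7).
Largest to smallest: N³⁻ > O²⁻ > F⁻ > Mg²⁺ > Al³⁺.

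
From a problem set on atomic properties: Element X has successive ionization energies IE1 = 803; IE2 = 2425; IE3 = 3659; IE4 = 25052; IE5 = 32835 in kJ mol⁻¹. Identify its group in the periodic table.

Group 13

Look for the largest jump between consecutive ionization energies: IE4/IE3 ≈ 6.8, far larger than any earlier ratio.
That jump marks the point where a core electron is being removed. So the atom has 3 valence electrons.
A main-group element with 3 valence electrons is in group 13.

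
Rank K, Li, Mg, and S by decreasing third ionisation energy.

Li > Mg > K > S

IE_3 is the cost of taking one more electron from the +2 cation: K²⁺ is already 1 electron into the core; Li²⁺ is already 1 electron into the core; Mg²⁺ is the bare [Ne] core; S²⁺ still has 4 valence electrons.
Breaking into a closed-shell core is much more expensive than removing a leftover valence electron — K, Mg and Li have the largest IE_3 here.
The numbers (kJ/mol): K 4420, Li 11815, Mg 7733, S 3357.
Overall IE_3 order: S < K < Mg < Li.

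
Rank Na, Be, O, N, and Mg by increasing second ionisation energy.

Mg < Be < N < O < Na

After 1 electron has been removed, what remains? Na⁺ is the bare [Ne] core; Be⁺ still has 1 valence electron; O⁺ still has 5 valence electrons; N⁺ still has 4 valence electrons; Mg⁺ still has 1 valence electron.
Core electrons are held far more tightly than valence electrons, so Na tops the IE_2 order.
Valence configurations: Be⁺ [He]2s¹, O⁺ [He]2s²2p³, N⁺ [He]2s²2p², Mg⁺ [Ne]3s¹.
Tabulated IE_2 (kJ/mol): Na 4562, Be 1757, O 3388, N 2856, Mg 1451.
So the second ionization energies run Mg < Be < N < O < Na.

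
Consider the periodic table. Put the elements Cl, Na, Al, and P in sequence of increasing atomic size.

Cl < P < Al < Na

Na is in period 3, group 1; Al is in period 3, group 13; P is in period 3, group 15; Cl is in period 3, group 17.
Radius decreases left→right (rising Z_eff, same n) and increases top→bottom (higher n).
All lie in period 3, so atomic radius increases right to left.
So from smallest to largest: Cl < P < Al < Na.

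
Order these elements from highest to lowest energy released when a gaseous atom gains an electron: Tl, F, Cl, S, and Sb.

Cl, F, S, Sb, Tl

F is in period 2, group 17; S is in period 3, group 16; Cl is in period 3, group 17; Sb is in period 5, group 15; Tl is in period 6, group 13.
Electron affinity generally becomes more exothermic across a period toward the halogens and less exothermic down a group.
Here both period and group differ, so the two effects have to be weighed against each other.
Sb > Tl: both effects reinforce here, so Sb is clearly the higher of the two.
S > Sb: relative to Sb, both the across-period and down-group shifts push S's electron affinity up.
F > S: relative to S, both the across-period and down-group shifts push F's electron affinity up.
Cl > F: this pair runs against the simple trend — see the exception note.
Note the exception: Cl has a higher electron affinity than F, contrary to the simple trend — F's small 2p subshell makes the incoming electron feel strong e⁻–e⁻ repulsion, so Cl actually releases more energy on gaining an electron.
Approximate values (kJ/mol): F 328, S 200, Cl 349, Sb 103, Tl 19.
So from highest to lowest: Cl > F > S > Sb > Tl.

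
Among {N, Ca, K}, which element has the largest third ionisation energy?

Ca

Consider each +2 ion: N²⁺ still has 3 valence electrons; Ca²⁺ is the bare [Ar] core; K²⁺ is already 1 electron into the core.
Usually core removal costs more than valence removal, but here the competition is close: a tightly held n=2 valence electron can cost more to remove than an n=3 core electron, so the actual values have to decide it.
The numbers (kJ/mol): N 4578, Ca 4912, K 4420.
Putting it together, IE_3: K < N < Ca.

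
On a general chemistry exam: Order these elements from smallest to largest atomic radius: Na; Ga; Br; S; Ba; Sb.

S, Br, Ga, Sb, Na, Ba

Na is in period 3, group 1; S is in period 3, group 16; Ga is in period 4, group 13; Br is in period 4, group 17; Sb is in period 5, group 15; Ba is in period 6, group 2.
Across a period the added protons contract the valence shell; down a group each new principal shell makes the atom larger.
Neither a single period nor a single group — weigh both effects.
Br > S: the two effects oppose for this pair; the down-group effect wins (114 vs 103 pm).
Ga > Br: Ga lies to the left of Br in period 4, so the across-period effect alone puts Ga larger.
Sb > Ga: the two effects oppose for this pair; the down-group effect wins (140 vs 124 pm).
Na > Sb: the two effects oppose for this pair; the across-period effect wins (155 vs 140 pm).
Ba > Na: the two effects oppose for this pair; the down-group effect wins (196 vs 155 pm).
For reference (pm): Na 155, S 103, Ga 124, Br 114, Sb 140, Ba 196.
So from smallest to largest: S < Br < Ga < Sb < Na < Ba.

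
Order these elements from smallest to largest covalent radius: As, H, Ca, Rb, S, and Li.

H < S < As < Li < Ca < Rb

Across a period the added protons contract the valence shell; down a group each new principal shell makes the atom larger.
Here both period and group differ, so the two effects have to be weighed against each other.
S > H: the two effects oppose for this pair; the down-group effect wins (103 vs 32 pm).
As > S: relative to S, both the across-period and down-group shifts push As's atomic radius up.
Li > As: the two effects oppose for this pair; the across-period effect wins (133 vs 121 pm).
Ca > Li: period and group pull opposite ways; the down-group shift dominates (171 vs 133 pm).
Rb > Ca: relative to Ca, both the across-period and down-group shifts push Rb's atomic radius up.
For reference (pm): H 32, Li 133, S 103, Ca 171, As 121, Rb 210.
So from smallest to largest: H < S < As < Li < Ca < Rb.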